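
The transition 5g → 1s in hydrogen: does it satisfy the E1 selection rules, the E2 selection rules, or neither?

Δl = 0 − 4 = -4; l_i + l_f = 4.
E1 (Δl = ±1): not satisfied.
E2 (Δl = 0,±2, l_i+l_f ≥ 2): not satisfied.

neither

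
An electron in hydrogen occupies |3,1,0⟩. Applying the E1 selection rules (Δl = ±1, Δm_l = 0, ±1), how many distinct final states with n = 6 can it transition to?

E1 requires Δl = ±1, so l_f ∈ {0, 2}; with 0 ≤ l_f ≤ n_f−1 = 5, the allowed l_f values are {0, 2}.
For l_f = 0: m_f ∈ {m_i−1, m_i, m_i+1} ∩ [−0, 0] = {0} → 1 state.
For l_f = 2: m_f ∈ {m_i−1, m_i, m_i+1} ∩ [−2, 2] = {-1, 0, 1} → 3 states.
Total: 4.

4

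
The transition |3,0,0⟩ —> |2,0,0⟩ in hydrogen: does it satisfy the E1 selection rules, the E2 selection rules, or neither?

Δl = 0 − 0 = +0; l_i + l_f = 0.
Δm_l = +0.
E1 (Δl = ±1, |Δm_l| ≤ 1): not satisfied.
E2 (Δl = 0,±2, l_i+l_f ≥ 2, |Δm_l| ≤ 2): not satisfied.

neither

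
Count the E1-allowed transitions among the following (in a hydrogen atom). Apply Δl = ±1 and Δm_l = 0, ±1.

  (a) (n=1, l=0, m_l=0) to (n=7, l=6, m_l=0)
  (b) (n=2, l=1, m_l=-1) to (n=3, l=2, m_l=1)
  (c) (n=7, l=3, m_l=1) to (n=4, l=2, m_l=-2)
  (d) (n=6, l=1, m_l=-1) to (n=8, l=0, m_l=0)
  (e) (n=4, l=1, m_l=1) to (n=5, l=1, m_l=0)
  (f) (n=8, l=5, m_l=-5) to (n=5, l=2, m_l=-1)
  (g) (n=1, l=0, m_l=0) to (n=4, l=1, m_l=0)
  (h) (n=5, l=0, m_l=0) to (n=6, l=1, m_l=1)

(a) forbidden — Δl = +6 (E1 requires Δl = ±1)
(b) forbidden — Δm_l = +2 (E1 requires Δm_l = 0, ±1)
(c) forbidden — Δm_l = -3 (E1 requires Δm_l = 0, ±1)
(d) allowed
(e) forbidden — Δl = +0 (E1 requires Δl = ±1)
(f) forbidden — Δl = -3 (E1 requires Δl = ±1); Δm_l = +4 (E1 requires Δm_l = 0, ±1)
(g) allowed
(h) allowed
Total allowed: 3 of 8.

3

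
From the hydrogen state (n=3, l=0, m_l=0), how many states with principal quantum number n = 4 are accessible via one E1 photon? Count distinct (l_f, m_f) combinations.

3

E1 requires Δl = ±1, so l_f ∈ {-1, 1}; with 0 ≤ l_f ≤ n_f−1 = 3, the allowed l_f values are {1}.
For l_f = 1: m_f ∈ {m_i−1, m_i, m_i+1} ∩ [−1, 1] = {-1, 0, 1} → 3 states.
Total: 3.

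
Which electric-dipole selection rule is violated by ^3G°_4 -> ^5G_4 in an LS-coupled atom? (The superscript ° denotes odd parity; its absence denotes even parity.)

the ΔS = 0 rule

ΔL = 0, ±1 (not L=0↔0): L: 4 → 4, ΔL = +0 — passes.
Parity must change: odd → even — passes.
ΔS = 0: S: 1 → 2 — fails.
ΔJ = 0, ±1 (not J=0↔0): J: 4 → 4, ΔJ = +0 — passes.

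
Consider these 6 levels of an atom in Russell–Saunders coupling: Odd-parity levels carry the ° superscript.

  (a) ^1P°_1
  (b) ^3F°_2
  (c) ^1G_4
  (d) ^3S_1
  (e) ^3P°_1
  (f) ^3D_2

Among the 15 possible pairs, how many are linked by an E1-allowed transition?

(a)–(b): forbidden (parity, ΔS, ΔL).
(a)–(c): forbidden (ΔL, ΔJ).
(a)–(d): forbidden (ΔS).
(a)–(e): forbidden (parity, ΔS).
(a)–(f): forbidden (ΔS).
(b)–(c): forbidden (ΔS, ΔJ).
(b)–(d): forbidden (ΔL).
(b)–(e): forbidden (parity, ΔL).
(b)–(f): allowed.
(c)–(d): forbidden (parity, ΔS, ΔL, ΔJ).
(c)–(e): forbidden (ΔS, ΔL, ΔJ).
(c)–(f): forbidden (parity, ΔS, ΔL, ΔJ).
(d)–(e): allowed.
(d)–(f): forbidden (parity, ΔL).
(e)–(f): allowed.
Allowed pairs: 3 of 15.

3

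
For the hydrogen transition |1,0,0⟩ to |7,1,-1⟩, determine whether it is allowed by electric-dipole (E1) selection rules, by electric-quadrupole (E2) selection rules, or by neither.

Δl = 1 − 0 = +1; l_i + l_f = 1.
Δm_l = -1.
E1 (Δl = ±1, |Δm_l| ≤ 1): satisfied.
E2 (Δl = 0,±2, l_i+l_f ≥ 2, |Δm_l| ≤ 2): not satisfied.

E1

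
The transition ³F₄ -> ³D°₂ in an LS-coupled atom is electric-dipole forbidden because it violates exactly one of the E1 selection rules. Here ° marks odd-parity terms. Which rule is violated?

Parity must change: even → odd — satisfied.
ΔS = 0: S: 1 → 1 — satisfied.
ΔL = 0, ±1 (not L=0↔0): L: 3 → 2, ΔL = -1 — satisfied.
ΔJ = 0, ±1 (not J=0↔0): J: 4 → 2, ΔJ = -2 — violated.

the ΔJ = 0, ±1 rule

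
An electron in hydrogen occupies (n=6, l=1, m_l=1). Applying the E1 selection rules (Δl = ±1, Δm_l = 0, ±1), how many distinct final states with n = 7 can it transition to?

4

E1 requires Δl = ±1, so l_f ∈ {0, 2}; with 0 ≤ l_f ≤ n_f−1 = 6, the allowed l_f values are {0, 2}.
For l_f = 0: m_f ∈ {m_i−1, m_i, m_i+1} ∩ [−0, 0] = {0} → 1 state.
For l_f = 2: m_f ∈ {m_i−1, m_i, m_i+1} ∩ [−2, 2] = {0, 1, 2} → 3 states.
Total: 4.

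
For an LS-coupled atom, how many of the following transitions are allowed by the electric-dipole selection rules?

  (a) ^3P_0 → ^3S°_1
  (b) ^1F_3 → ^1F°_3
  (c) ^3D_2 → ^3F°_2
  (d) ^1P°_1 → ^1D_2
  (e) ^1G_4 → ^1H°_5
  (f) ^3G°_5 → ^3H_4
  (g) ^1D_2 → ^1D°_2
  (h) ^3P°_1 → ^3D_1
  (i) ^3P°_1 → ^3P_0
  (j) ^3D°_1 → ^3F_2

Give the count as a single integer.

(a) allowed
(b) allowed
(c) allowed
(d) allowed
(e) allowed
(f) allowed
(g) allowed
(h) allowed
(i) allowed
(j) allowed
Total allowed: 10 of 10.

10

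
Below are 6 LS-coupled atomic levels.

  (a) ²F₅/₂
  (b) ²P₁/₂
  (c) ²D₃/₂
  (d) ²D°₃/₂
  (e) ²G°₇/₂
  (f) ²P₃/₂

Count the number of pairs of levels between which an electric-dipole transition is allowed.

5

(a)–(b): forbidden (parity, ΔL, ΔJ).
(a)–(c): forbidden (parity).
(a)–(d): allowed.
(a)–(e): allowed.
(a)–(f): forbidden (parity, ΔL).
(b)–(c): forbidden (parity).
(b)–(d): allowed.
(b)–(e): forbidden (ΔL, ΔJ).
(b)–(f): forbidden (parity).
(c)–(d): allowed.
(c)–(e): forbidden (ΔL, ΔJ).
(c)–(f): forbidden (parity).
(d)–(e): forbidden (parity, ΔL, ΔJ).
(d)–(f): allowed.
(e)–(f): forbidden (ΔL, ΔJ).
Allowed pairs: 5 of 15.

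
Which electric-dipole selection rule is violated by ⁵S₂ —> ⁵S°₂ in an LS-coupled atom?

the L=0 ↔ L=0 exclusion

Reading off the term symbols: S 2→2, L 0→0, J 2→2, parity even→odd.
ΔL = 0, ±1 (not L=0↔0): L: 0 → 0, ΔL = +0 — ✗.
ΔS = 0: S: 2 → 2 — ✓.
ΔJ = 0, ±1 (not J=0↔0): J: 2 → 2, ΔJ = +0 — ✓.
Parity must change: even → odd — ✓.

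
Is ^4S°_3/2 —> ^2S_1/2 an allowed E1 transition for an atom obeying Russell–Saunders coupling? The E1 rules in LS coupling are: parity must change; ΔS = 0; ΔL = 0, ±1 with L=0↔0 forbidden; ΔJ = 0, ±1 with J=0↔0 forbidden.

forbidden

Reading off the term symbols: S 3/2→1/2, L 0→0, J 3/2→1/2, parity odd→even.
Parity must change: odd → even — ok.
ΔS = 0: S: 3/2 → 1/2 — fails.
ΔL = 0, ±1 (not L=0↔0): L: 0 → 0, ΔL = +0 — fails.
ΔJ = 0, ±1 (not J=0↔0): J: 3/2 → 1/2, ΔJ = -1 — ok.
Rule(s) violated: ΔS, ΔL.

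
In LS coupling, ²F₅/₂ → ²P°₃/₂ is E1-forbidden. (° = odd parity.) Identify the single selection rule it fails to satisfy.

Initial level: S=1/2, L=3, J=5/2, parity even. Final level: S=1/2, L=1, J=3/2, parity odd.
Parity must change: even → odd — ✓.
ΔS = 0: S: 1/2 → 1/2 — ✓.
ΔL = 0, ±1 (not L=0↔0): L: 3 → 1, ΔL = -2 — ✗.
ΔJ = 0, ±1 (not J=0↔0): J: 5/2 → 3/2, ΔJ = -1 — ✓.

the ΔL = 0, ±1 rule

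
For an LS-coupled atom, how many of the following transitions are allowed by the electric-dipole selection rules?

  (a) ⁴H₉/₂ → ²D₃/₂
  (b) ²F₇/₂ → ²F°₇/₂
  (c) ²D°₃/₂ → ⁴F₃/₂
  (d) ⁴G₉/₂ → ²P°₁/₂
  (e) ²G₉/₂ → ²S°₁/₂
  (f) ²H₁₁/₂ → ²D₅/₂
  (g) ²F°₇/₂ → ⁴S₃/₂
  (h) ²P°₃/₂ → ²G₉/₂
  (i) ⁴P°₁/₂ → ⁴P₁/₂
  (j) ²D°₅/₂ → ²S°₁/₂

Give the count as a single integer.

(a) forbidden (parity, ΔS, ΔL, ΔJ fail)
(b) allowed
(c) forbidden (ΔS fails)
(d) forbidden (ΔS, ΔL, ΔJ fail)
(e) forbidden (ΔL, ΔJ fail)
(f) forbidden (parity, ΔL, ΔJ fail)
(g) forbidden (ΔS, ΔL, ΔJ fail)
(h) forbidden (ΔL, ΔJ fail)
(i) allowed
(j) forbidden (parity, ΔL, ΔJ fail)
Total allowed: 2 of 10.

2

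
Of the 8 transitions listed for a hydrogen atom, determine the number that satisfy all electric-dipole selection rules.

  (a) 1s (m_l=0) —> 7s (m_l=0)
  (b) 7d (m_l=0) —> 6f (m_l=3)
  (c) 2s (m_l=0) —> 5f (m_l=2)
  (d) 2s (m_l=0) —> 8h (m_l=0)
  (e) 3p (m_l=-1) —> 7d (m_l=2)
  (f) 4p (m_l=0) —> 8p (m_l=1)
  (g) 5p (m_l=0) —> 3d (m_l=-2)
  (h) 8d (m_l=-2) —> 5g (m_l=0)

(a) forbidden — Δl = +0 (E1 requires Δl = ±1)
(b) forbidden — Δm_l = +3 (E1 requires Δm_l = 0, ±1)
(c) forbidden — Δl = +3 (E1 requires Δl = ±1); Δm_l = +2 (E1 requires Δm_l = 0, ±1)
(d) forbidden — Δl = +5 (E1 requires Δl = ±1)
(e) forbidden — Δm_l = +3 (E1 requires Δm_l = 0, ±1)
(f) forbidden — Δl = +0 (E1 requires Δl = ±1)
(g) forbidden — Δm_l = -2 (E1 requires Δm_l = 0, ±1)
(h) forbidden — Δl = +2 (E1 requires Δl = ±1); Δm_l = +2 (E1 requires Δm_l = 0, ±1)
Total allowed: 0 of 8.

0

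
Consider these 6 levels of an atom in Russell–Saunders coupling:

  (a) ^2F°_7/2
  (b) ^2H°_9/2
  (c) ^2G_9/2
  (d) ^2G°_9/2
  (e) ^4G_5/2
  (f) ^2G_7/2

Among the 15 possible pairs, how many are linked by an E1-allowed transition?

6

(a)–(b): forbidden (parity, ΔL).
(a)–(c): allowed.
(a)–(d): forbidden (parity).
(a)–(e): forbidden (ΔS).
(a)–(f): allowed.
(b)–(c): allowed.
(b)–(d): forbidden (parity).
(b)–(e): forbidden (ΔS, ΔJ).
(b)–(f): allowed.
(c)–(d): allowed.
(c)–(e): forbidden (parity, ΔS, ΔJ).
(c)–(f): forbidden (parity).
(d)–(e): forbidden (ΔS, ΔJ).
(d)–(f): allowed.
(e)–(f): forbidden (parity, ΔS).
Allowed pairs: 6 of 15.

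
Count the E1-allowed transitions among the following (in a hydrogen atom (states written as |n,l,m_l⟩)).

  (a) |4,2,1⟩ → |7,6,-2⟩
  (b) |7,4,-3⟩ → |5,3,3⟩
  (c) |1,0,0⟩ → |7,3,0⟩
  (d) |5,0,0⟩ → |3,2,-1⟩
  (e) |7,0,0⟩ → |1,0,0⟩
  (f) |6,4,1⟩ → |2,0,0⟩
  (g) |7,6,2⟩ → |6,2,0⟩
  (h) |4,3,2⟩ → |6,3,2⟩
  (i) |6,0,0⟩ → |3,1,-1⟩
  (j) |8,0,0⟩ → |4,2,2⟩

1

(a) forbidden — Δl = +4 (E1 requires Δl = ±1); Δm_l = -3 (E1 requires Δm_l = 0, ±1)
(b) forbidden — Δm_l = +6 (E1 requires Δm_l = 0, ±1)
(c) forbidden — Δl = +3 (E1 requires Δl = ±1)
(d) forbidden — Δl = +2 (E1 requires Δl = ±1)
(e) forbidden — Δl = +0 (E1 requires Δl = ±1)
(f) forbidden — Δl = -4 (E1 requires Δl = ±1)
(g) forbidden — Δl = -4 (E1 requires Δl = ±1); Δm_l = -2 (E1 requires Δm_l = 0, ±1)
(h) forbidden — Δl = +0 (E1 requires Δl = ±1)
(i) allowed
(j) forbidden — Δl = +2 (E1 requires Δl = ±1); Δm_l = +2 (E1 requires Δm_l = 0, ±1)
Total allowed: 1 of 10.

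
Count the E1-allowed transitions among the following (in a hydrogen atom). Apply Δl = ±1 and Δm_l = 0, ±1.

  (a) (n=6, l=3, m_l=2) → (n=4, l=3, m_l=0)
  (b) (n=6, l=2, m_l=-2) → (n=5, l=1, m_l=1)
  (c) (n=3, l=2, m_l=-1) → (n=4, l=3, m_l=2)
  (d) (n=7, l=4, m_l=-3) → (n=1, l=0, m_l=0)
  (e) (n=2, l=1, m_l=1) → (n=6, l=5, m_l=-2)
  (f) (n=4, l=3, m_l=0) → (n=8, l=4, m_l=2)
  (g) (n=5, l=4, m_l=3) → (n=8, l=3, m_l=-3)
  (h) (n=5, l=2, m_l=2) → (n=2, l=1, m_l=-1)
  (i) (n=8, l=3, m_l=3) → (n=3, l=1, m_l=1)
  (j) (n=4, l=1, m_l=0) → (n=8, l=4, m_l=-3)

(a) forbidden — Δl = +0 (E1 requires Δl = ±1); Δm_l = -2 (E1 requires Δm_l = 0, ±1)
(b) forbidden — Δm_l = +3 (E1 requires Δm_l = 0, ±1)
(c) forbidden — Δm_l = +3 (E1 requires Δm_l = 0, ±1)
(d) forbidden — Δl = -4 (E1 requires Δl = ±1); Δm_l = +3 (E1 requires Δm_l = 0, ±1)
(e) forbidden — Δl = +4 (E1 requires Δl = ±1); Δm_l = -3 (E1 requires Δm_l = 0, ±1)
(f) forbidden — Δm_l = +2 (E1 requires Δm_l = 0, ±1)
(g) forbidden — Δm_l = -6 (E1 requires Δm_l = 0, ±1)
(h) forbidden — Δm_l = -3 (E1 requires Δm_l = 0, ±1)
(i) forbidden — Δl = -2 (E1 requires Δl = ±1); Δm_l = -2 (E1 requires Δm_l = 0, ±1)
(j) forbidden — Δl = +3 (E1 requires Δl = ±1); Δm_l = -3 (E1 requires Δm_l = 0, ±1)
Total allowed: 0 of 10.

0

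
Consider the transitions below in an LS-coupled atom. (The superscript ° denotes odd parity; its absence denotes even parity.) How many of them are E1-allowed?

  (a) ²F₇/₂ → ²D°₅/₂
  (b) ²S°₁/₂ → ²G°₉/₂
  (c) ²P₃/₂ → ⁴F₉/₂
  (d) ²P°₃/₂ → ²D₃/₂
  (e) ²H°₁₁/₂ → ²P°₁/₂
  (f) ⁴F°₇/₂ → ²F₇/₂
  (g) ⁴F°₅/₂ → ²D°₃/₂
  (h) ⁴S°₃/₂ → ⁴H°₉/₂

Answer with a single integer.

2

(a) allowed
(b) forbidden (parity, ΔL, ΔJ fail)
(c) forbidden (parity, ΔS, ΔL, ΔJ fail)
(d) allowed
(e) forbidden (parity, ΔL, ΔJ fail)
(f) forbidden (ΔS fails)
(g) forbidden (parity, ΔS fail)
(h) forbidden (parity, ΔL, ΔJ fail)
Total allowed: 2 of 8.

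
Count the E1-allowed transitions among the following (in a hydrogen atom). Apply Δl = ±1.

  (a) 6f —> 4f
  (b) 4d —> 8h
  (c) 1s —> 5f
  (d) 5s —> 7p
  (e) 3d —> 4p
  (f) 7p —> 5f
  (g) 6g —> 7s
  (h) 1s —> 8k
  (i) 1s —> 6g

(a) forbidden — Δl = +0 (E1 requires Δl = ±1)
(b) forbidden — Δl = +3 (E1 requires Δl = ±1)
(c) forbidden — Δl = +3 (E1 requires Δl = ±1)
(d) allowed
(e) allowed
(f) forbidden — Δl = +2 (E1 requires Δl = ±1)
(g) forbidden — Δl = -4 (E1 requires Δl = ±1)
(h) forbidden — Δl = +7 (E1 requires Δl = ±1)
(i) forbidden — Δl = +4 (E1 requires Δl = ±1)
Total allowed: 2 of 9.

2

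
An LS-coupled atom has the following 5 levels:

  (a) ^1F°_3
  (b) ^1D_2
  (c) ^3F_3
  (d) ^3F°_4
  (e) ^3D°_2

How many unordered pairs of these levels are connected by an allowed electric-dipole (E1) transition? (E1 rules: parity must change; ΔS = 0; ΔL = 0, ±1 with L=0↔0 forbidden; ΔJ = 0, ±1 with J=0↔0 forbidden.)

3

(a)–(b): allowed.
(a)–(c): forbidden (ΔS).
(a)–(d): forbidden (parity, ΔS).
(a)–(e): forbidden (parity, ΔS).
(b)–(c): forbidden (parity, ΔS).
(b)–(d): forbidden (ΔS, ΔJ).
(b)–(e): forbidden (ΔS).
(c)–(d): allowed.
(c)–(e): allowed.
(d)–(e): forbidden (parity, ΔJ).
Allowed pairs: 3 of 10.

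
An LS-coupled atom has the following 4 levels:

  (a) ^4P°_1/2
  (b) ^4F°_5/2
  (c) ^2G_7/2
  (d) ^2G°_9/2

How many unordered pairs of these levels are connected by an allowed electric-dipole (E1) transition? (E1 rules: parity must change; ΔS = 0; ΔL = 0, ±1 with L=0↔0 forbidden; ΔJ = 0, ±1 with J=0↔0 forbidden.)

1

(a)–(b): forbidden (parity, ΔL, ΔJ).
(a)–(c): forbidden (ΔS, ΔL, ΔJ).
(a)–(d): forbidden (parity, ΔS, ΔL, ΔJ).
(b)–(c): forbidden (ΔS).
(b)–(d): forbidden (parity, ΔS, ΔJ).
(c)–(d): allowed.
Allowed pairs: 1 of 6.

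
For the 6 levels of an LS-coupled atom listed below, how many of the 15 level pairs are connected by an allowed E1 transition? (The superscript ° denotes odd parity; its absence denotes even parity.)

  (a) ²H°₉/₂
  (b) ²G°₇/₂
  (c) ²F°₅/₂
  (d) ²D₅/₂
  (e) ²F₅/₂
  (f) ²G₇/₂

(a)–(b): forbidden (parity).
(a)–(c): forbidden (parity, ΔL, ΔJ).
(a)–(d): forbidden (ΔL, ΔJ).
(a)–(e): forbidden (ΔL, ΔJ).
(a)–(f): allowed.
(b)–(c): forbidden (parity).
(b)–(d): forbidden (ΔL).
(b)–(e): allowed.
(b)–(f): allowed.
(c)–(d): allowed.
(c)–(e): allowed.
(c)–(f): allowed.
(d)–(e): forbidden (parity).
(d)–(f): forbidden (parity, ΔL).
(e)–(f): forbidden (parity).
Allowed pairs: 6 of 15.

6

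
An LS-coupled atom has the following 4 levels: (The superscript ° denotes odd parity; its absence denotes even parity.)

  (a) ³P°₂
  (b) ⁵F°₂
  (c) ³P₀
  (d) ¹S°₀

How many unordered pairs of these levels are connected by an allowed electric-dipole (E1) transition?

0

(a)–(b): forbidden (parity, ΔS, ΔL).
(a)–(c): forbidden (ΔJ).
(a)–(d): forbidden (parity, ΔS, ΔJ).
(b)–(c): forbidden (ΔS, ΔL, ΔJ).
(b)–(d): forbidden (parity, ΔS, ΔL, ΔJ).
(c)–(d): forbidden (ΔS, ΔJ).
Allowed pairs: 0 of 6.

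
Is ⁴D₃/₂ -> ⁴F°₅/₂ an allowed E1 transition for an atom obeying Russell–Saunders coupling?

Initial level: S=3/2, L=2, J=3/2, parity even. Final level: S=3/2, L=3, J=5/2, parity odd.
ΔJ = 0, ±1 (not J=0↔0): J: 3/2 → 5/2, ΔJ = +1 — ok.
ΔL = 0, ±1 (not L=0↔0): L: 2 → 3, ΔL = +1 — ok.
Parity must change: even → odd — ok.
ΔS = 0: S: 3/2 → 3/2 — ok.
All four E1 rules are satisfied.

allowed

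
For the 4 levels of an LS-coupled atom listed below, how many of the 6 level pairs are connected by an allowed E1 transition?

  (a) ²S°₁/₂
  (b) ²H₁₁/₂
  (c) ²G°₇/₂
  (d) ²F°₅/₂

0

(a)–(b): forbidden (ΔL, ΔJ).
(a)–(c): forbidden (parity, ΔL, ΔJ).
(a)–(d): forbidden (parity, ΔL, ΔJ).
(b)–(c): forbidden (ΔJ).
(b)–(d): forbidden (ΔL, ΔJ).
(c)–(d): forbidden (parity).
Allowed pairs: 0 of 6.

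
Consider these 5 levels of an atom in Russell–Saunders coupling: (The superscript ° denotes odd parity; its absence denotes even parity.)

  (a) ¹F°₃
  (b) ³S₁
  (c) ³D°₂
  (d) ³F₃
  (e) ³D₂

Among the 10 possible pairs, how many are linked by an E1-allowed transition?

(a)–(b): forbidden (ΔS, ΔL, ΔJ).
(a)–(c): forbidden (parity, ΔS).
(a)–(d): forbidden (ΔS).
(a)–(e): forbidden (ΔS).
(b)–(c): forbidden (ΔL).
(b)–(d): forbidden (parity, ΔL, ΔJ).
(b)–(e): forbidden (parity, ΔL).
(c)–(d): allowed.
(c)–(e): allowed.
(d)–(e): forbidden (parity).
Allowed pairs: 2 of 10.

2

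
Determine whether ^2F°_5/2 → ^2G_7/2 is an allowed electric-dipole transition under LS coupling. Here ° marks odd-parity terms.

allowed

Reading off the term symbols: S 1/2→1/2, L 3→4, J 5/2→7/2, parity odd→even.
Parity must change: odd → even — ok.
ΔS = 0: S: 1/2 → 1/2 — ok.
ΔL = 0, ±1 (not L=0↔0): L: 3 → 4, ΔL = +1 — ok.
ΔJ = 0, ±1 (not J=0↔0): J: 5/2 → 7/2, ΔJ = +1 — ok.
All four E1 rules are satisfied.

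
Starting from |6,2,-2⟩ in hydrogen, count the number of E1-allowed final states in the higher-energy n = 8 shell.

4

E1 requires Δl = ±1, so l_f ∈ {1, 3}; with 0 ≤ l_f ≤ n_f−1 = 7, the allowed l_f values are {1, 3}.
For l_f = 1: m_f ∈ {m_i−1, m_i, m_i+1} ∩ [−1, 1] = {-1} → 1 state.
For l_f = 3: m_f ∈ {m_i−1, m_i, m_i+1} ∩ [−3, 3] = {-3, -2, -1} → 3 states.
Total: 4.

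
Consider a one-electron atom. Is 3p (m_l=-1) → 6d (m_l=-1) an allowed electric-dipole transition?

allowed

Δl = 2 − 1 = +1; the E1 rule Δl = ±1 is passes.
m_l: -1 → -1 (Δm_l = +0). |Δm_l| ≤ 1 passes.
All E1 selection rules are satisfied.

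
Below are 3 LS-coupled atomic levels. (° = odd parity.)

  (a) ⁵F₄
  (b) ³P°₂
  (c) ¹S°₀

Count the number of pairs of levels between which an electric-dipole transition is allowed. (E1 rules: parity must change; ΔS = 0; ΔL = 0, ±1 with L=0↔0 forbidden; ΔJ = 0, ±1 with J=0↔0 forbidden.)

(a)–(b): forbidden (ΔS, ΔL, ΔJ).
(a)–(c): forbidden (ΔS, ΔL, ΔJ).
(b)–(c): forbidden (parity, ΔS, ΔJ).
Allowed pairs: 0 of 3.

0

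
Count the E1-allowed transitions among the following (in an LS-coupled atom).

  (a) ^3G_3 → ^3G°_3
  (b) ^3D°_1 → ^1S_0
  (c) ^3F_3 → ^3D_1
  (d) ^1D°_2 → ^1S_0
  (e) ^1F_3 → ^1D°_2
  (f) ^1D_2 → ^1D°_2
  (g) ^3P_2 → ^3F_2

3

(a) allowed
(b) forbidden (ΔS, ΔL fail)
(c) forbidden (parity, ΔJ fail)
(d) forbidden (ΔL, ΔJ fail)
(e) allowed
(f) allowed
(g) forbidden (parity, ΔL fail)
Total allowed: 3 of 7.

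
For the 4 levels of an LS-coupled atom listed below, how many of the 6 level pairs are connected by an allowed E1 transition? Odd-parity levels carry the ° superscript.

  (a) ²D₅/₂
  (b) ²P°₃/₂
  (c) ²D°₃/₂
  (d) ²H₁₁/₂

(a)–(b): allowed.
(a)–(c): allowed.
(a)–(d): forbidden (parity, ΔL, ΔJ).
(b)–(c): forbidden (parity).
(b)–(d): forbidden (ΔL, ΔJ).
(c)–(d): forbidden (ΔL, ΔJ).
Allowed pairs: 2 of 6.

2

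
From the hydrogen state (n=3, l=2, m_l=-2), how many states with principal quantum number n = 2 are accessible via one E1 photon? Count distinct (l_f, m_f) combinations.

1

E1 requires Δl = ±1, so l_f ∈ {1, 3}; with 0 ≤ l_f ≤ n_f−1 = 1, the allowed l_f values are {1}.
For l_f = 1: m_f ∈ {m_i−1, m_i, m_i+1} ∩ [−1, 1] = {-1} → 1 state.
Total: 1.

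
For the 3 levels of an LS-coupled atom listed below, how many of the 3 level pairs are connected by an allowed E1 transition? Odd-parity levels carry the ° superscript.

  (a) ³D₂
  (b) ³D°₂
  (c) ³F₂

2

(a)–(b): allowed.
(a)–(c): forbidden (parity).
(b)–(c): allowed.
Allowed pairs: 2 of 3.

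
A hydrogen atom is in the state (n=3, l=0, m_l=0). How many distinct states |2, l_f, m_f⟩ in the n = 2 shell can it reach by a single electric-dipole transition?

E1 requires Δl = ±1, so l_f ∈ {-1, 1}; with 0 ≤ l_f ≤ n_f−1 = 1, the allowed l_f values are {1}.
For l_f = 1: m_f ∈ {m_i−1, m_i, m_i+1} ∩ [−1, 1] = {-1, 0, 1} → 3 states.
Total: 3.

3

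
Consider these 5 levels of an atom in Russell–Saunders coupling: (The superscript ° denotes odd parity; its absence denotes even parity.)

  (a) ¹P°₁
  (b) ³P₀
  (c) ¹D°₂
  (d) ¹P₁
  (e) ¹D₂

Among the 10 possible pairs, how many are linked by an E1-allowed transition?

4

(a)–(b): forbidden (ΔS).
(a)–(c): forbidden (parity).
(a)–(d): allowed.
(a)–(e): allowed.
(b)–(c): forbidden (ΔS, ΔJ).
(b)–(d): forbidden (parity, ΔS).
(b)–(e): forbidden (parity, ΔS, ΔJ).
(c)–(d): allowed.
(c)–(e): allowed.
(d)–(e): forbidden (parity).
Allowed pairs: 4 of 10.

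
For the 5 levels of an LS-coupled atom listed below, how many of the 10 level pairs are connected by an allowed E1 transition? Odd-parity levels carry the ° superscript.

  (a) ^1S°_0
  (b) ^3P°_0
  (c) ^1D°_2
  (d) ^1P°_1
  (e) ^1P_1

(a)–(b): forbidden (parity, ΔS, ΔJ).
(a)–(c): forbidden (parity, ΔL, ΔJ).
(a)–(d): forbidden (parity).
(a)–(e): allowed.
(b)–(c): forbidden (parity, ΔS, ΔJ).
(b)–(d): forbidden (parity, ΔS).
(b)–(e): forbidden (ΔS).
(c)–(d): forbidden (parity).
(c)–(e): allowed.
(d)–(e): allowed.
Allowed pairs: 3 of 10.

3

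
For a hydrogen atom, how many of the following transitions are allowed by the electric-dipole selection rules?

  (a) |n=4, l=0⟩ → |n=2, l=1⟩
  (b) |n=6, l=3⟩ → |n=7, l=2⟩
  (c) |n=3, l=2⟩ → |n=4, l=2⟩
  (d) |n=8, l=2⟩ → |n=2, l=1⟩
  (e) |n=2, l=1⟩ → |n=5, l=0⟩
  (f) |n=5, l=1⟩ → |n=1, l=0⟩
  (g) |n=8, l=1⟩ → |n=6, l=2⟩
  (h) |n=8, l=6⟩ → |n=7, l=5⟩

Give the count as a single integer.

(a) allowed
(b) allowed
(c) forbidden — Δl = +0 (E1 requires Δl = ±1)
(d) allowed
(e) allowed
(f) allowed
(g) allowed
(h) allowed
Total allowed: 7 of 8.

7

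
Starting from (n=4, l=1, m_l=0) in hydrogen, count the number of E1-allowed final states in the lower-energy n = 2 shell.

E1 requires Δl = ±1, so l_f ∈ {0, 2}; with 0 ≤ l_f ≤ n_f−1 = 1, the allowed l_f values are {0}.
For l_f = 0: m_f ∈ {m_i−1, m_i, m_i+1} ∩ [−0, 0] = {0} → 1 state.
Total: 1.

1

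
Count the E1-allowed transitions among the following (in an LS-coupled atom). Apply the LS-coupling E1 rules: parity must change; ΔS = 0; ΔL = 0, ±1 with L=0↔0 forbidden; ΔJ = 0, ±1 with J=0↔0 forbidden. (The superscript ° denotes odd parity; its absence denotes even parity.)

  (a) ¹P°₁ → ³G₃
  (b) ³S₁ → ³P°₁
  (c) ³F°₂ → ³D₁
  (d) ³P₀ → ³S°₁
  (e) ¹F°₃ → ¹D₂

4

(a) forbidden (ΔS, ΔL, ΔJ fail)
(b) allowed
(c) allowed
(d) allowed
(e) allowed
Total allowed: 4 of 5.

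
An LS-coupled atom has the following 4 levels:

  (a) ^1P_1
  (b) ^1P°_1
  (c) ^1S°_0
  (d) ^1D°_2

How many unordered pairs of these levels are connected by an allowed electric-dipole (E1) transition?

(a)–(b): allowed.
(a)–(c): allowed.
(a)–(d): allowed.
(b)–(c): forbidden (parity).
(b)–(d): forbidden (parity).
(c)–(d): forbidden (parity, ΔL, ΔJ).
Allowed pairs: 3 of 6.

3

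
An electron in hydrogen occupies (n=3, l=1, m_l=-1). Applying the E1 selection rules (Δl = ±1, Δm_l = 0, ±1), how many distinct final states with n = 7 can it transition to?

4

E1 requires Δl = ±1, so l_f ∈ {0, 2}; with 0 ≤ l_f ≤ n_f−1 = 6, the allowed l_f values are {0, 2}.
For l_f = 0: m_f ∈ {m_i−1, m_i, m_i+1} ∩ [−0, 0] = {0} → 1 state.
For l_f = 2: m_f ∈ {m_i−1, m_i, m_i+1} ∩ [−2, 2] = {-2, -1, 0} → 3 states.
Total: 4.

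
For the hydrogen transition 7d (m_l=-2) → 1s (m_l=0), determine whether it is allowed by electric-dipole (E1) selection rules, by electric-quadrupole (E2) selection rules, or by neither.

E2

Δl = 0 − 2 = -2; l_i + l_f = 2.
Δm_l = +2.
E1 (Δl = ±1, |Δm_l| ≤ 1): not satisfied.
E2 (Δl = 0,±2, l_i+l_f ≥ 2, |Δm_l| ≤ 2): satisfied.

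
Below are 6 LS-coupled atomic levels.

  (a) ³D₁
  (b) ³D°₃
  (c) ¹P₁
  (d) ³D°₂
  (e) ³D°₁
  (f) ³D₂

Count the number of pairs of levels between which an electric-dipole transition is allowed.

5

(a)–(b): forbidden (ΔJ).
(a)–(c): forbidden (parity, ΔS).
(a)–(d): allowed.
(a)–(e): allowed.
(a)–(f): forbidden (parity).
(b)–(c): forbidden (ΔS, ΔJ).
(b)–(d): forbidden (parity).
(b)–(e): forbidden (parity, ΔJ).
(b)–(f): allowed.
(c)–(d): forbidden (ΔS).
(c)–(e): forbidden (ΔS).
(c)–(f): forbidden (parity, ΔS).
(d)–(e): forbidden (parity).
(d)–(f): allowed.
(e)–(f): allowed.
Allowed pairs: 5 of 15.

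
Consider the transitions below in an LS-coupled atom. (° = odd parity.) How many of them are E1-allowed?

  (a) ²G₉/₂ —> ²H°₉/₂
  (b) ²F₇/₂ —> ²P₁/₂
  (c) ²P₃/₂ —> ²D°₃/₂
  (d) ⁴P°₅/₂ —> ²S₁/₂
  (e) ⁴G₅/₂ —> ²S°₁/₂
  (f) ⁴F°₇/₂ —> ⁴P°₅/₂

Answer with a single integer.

2

(a) allowed
(b) forbidden (parity, ΔL, ΔJ fail)
(c) allowed
(d) forbidden (ΔS, ΔJ fail)
(e) forbidden (ΔS, ΔL, ΔJ fail)
(f) forbidden (parity, ΔL fail)
Total allowed: 2 of 6.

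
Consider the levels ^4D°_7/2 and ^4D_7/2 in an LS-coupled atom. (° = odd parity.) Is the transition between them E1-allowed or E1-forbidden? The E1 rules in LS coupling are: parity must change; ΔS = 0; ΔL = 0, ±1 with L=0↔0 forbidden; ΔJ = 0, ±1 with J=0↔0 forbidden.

ΔL = 0, ±1 (not L=0↔0): L: 2 → 2, ΔL = +0 — passes.
Parity must change: odd → even — passes.
ΔJ = 0, ±1 (not J=0↔0): J: 7/2 → 7/2, ΔJ = +0 — passes.
ΔS = 0: S: 3/2 → 3/2 — passes.
All four E1 rules are satisfied.

allowed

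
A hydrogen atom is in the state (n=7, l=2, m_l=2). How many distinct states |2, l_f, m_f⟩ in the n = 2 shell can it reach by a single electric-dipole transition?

E1 requires Δl = ±1, so l_f ∈ {1, 3}; with 0 ≤ l_f ≤ n_f−1 = 1, the allowed l_f values are {1}.
For l_f = 1: m_f ∈ {m_i−1, m_i, m_i+1} ∩ [−1, 1] = {1} → 1 state.
Total: 1.

1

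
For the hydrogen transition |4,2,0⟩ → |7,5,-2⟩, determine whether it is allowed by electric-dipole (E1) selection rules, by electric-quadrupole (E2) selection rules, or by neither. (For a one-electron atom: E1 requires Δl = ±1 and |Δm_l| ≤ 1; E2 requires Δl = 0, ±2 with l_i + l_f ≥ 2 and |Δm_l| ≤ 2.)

neither

Δl = 5 − 2 = +3; l_i + l_f = 7.
Δm_l = -2.
E1 (Δl = ±1, |Δm_l| ≤ 1): not satisfied.
E2 (Δl = 0,±2, l_i+l_f ≥ 2, |Δm_l| ≤ 2): not satisfied.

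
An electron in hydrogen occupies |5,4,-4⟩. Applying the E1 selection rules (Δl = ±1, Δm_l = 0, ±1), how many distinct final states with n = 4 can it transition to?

1

E1 requires Δl = ±1, so l_f ∈ {3, 5}; with 0 ≤ l_f ≤ n_f−1 = 3, the allowed l_f values are {3}.
For l_f = 3: m_f ∈ {m_i−1, m_i, m_i+1} ∩ [−3, 3] = {-3} → 1 state.
Total: 1.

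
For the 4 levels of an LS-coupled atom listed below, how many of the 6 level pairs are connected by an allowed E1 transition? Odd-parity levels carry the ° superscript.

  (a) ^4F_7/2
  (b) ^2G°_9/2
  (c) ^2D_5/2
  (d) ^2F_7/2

(a)–(b): forbidden (ΔS).
(a)–(c): forbidden (parity, ΔS).
(a)–(d): forbidden (parity, ΔS).
(b)–(c): forbidden (ΔL, ΔJ).
(b)–(d): allowed.
(c)–(d): forbidden (parity).
Allowed pairs: 1 of 6.

1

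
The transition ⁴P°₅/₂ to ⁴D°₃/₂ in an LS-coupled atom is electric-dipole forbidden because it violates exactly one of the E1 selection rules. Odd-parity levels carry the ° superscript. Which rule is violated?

Reading off the term symbols: S 3/2→3/2, L 1→2, J 5/2→3/2, parity odd→odd.
Parity must change: odd → odd — fails.
ΔS = 0: S: 3/2 → 3/2 — passes.
ΔL = 0, ±1 (not L=0↔0): L: 1 → 2, ΔL = +1 — passes.
ΔJ = 0, ±1 (not J=0↔0): J: 5/2 → 3/2, ΔJ = -1 — passes.

parity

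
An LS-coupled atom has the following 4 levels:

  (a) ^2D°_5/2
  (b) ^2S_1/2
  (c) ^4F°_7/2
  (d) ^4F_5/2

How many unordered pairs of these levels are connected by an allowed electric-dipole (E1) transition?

(a)–(b): forbidden (ΔL, ΔJ).
(a)–(c): forbidden (parity, ΔS).
(a)–(d): forbidden (ΔS).
(b)–(c): forbidden (ΔS, ΔL, ΔJ).
(b)–(d): forbidden (parity, ΔS, ΔL, ΔJ).
(c)–(d): allowed.
Allowed pairs: 1 of 6.

1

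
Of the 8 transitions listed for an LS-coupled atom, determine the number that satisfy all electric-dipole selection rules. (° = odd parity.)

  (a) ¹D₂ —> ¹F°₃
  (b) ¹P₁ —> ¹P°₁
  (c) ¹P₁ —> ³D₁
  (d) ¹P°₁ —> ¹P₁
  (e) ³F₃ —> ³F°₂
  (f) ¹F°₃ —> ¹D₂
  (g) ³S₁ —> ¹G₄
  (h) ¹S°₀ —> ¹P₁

6

(a) allowed
(b) allowed
(c) forbidden (parity, ΔS fail)
(d) allowed
(e) allowed
(f) allowed
(g) forbidden (parity, ΔS, ΔL, ΔJ fail)
(h) allowed
Total allowed: 6 of 8.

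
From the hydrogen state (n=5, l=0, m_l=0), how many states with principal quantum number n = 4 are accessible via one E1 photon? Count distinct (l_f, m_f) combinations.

E1 requires Δl = ±1, so l_f ∈ {-1, 1}; with 0 ≤ l_f ≤ n_f−1 = 3, the allowed l_f values are {1}.
For l_f = 1: m_f ∈ {m_i−1, m_i, m_i+1} ∩ [−1, 1] = {-1, 0, 1} → 3 states.
Total: 3.

3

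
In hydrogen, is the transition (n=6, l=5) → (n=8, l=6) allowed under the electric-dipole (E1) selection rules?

allowed

l: 5 → 6 (Δl = +1). Δl = ±1 ✓.
All E1 selection rules are satisfied.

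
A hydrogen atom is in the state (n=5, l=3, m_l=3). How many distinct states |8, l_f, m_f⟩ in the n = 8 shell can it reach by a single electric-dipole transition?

E1 requires Δl = ±1, so l_f ∈ {2, 4}; with 0 ≤ l_f ≤ n_f−1 = 7, the allowed l_f values are {2, 4}.
For l_f = 2: m_f ∈ {m_i−1, m_i, m_i+1} ∩ [−2, 2] = {2} → 1 state.
For l_f = 4: m_f ∈ {m_i−1, m_i, m_i+1} ∩ [−4, 4] = {2, 3, 4} → 3 states.
Total: 4.

4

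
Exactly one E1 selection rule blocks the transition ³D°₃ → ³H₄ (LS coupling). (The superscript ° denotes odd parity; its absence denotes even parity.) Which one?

the ΔL = 0, ±1 rule

ΔS = 0: S: 1 → 1 — ✓.
ΔJ = 0, ±1 (not J=0↔0): J: 3 → 4, ΔJ = +1 — ✓.
ΔL = 0, ±1 (not L=0↔0): L: 2 → 5, ΔL = +3 — ✗.
Parity must change: odd → even — ✓.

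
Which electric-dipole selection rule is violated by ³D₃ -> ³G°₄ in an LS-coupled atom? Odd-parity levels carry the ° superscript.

Initial level: S=1, L=2, J=3, parity even. Final level: S=1, L=4, J=4, parity odd.
Parity must change: even → odd — passes.
ΔS = 0: S: 1 → 1 — passes.
ΔL = 0, ±1 (not L=0↔0): L: 2 → 4, ΔL = +2 — fails.
ΔJ = 0, ±1 (not J=0↔0): J: 3 → 4, ΔJ = +1 — passes.

the ΔL = 0, ±1 rule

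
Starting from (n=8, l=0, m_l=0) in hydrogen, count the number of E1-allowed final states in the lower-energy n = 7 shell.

3

E1 requires Δl = ±1, so l_f ∈ {-1, 1}; with 0 ≤ l_f ≤ n_f−1 = 6, the allowed l_f values are {1}.
For l_f = 1: m_f ∈ {m_i−1, m_i, m_i+1} ∩ [−1, 1] = {-1, 0, 1} → 3 states.
Total: 3.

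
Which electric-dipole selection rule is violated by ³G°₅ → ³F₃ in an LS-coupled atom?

Initial level: S=1, L=4, J=5, parity odd. Final level: S=1, L=3, J=3, parity even.
Parity must change: odd → even — ok.
ΔS = 0: S: 1 → 1 — ok.
ΔL = 0, ±1 (not L=0↔0): L: 4 → 3, ΔL = -1 — ok.
ΔJ = 0, ±1 (not J=0↔0): J: 5 → 3, ΔJ = -2 — fails.

the ΔJ = 0, ±1 rule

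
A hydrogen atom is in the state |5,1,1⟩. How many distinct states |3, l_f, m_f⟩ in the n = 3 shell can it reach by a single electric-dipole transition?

4

E1 requires Δl = ±1, so l_f ∈ {0, 2}; with 0 ≤ l_f ≤ n_f−1 = 2, the allowed l_f values are {0, 2}.
For l_f = 0: m_f ∈ {m_i−1, m_i, m_i+1} ∩ [−0, 0] = {0} → 1 state.
For l_f = 2: m_f ∈ {m_i−1, m_i, m_i+1} ∩ [−2, 2] = {0, 1, 2} → 3 states.
Total: 4.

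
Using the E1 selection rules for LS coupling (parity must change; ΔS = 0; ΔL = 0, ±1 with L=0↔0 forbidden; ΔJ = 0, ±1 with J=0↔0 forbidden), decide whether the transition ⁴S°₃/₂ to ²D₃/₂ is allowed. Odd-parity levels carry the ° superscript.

Initial level: S=3/2, L=0, J=3/2, parity odd. Final level: S=1/2, L=2, J=3/2, parity even.
Parity must change: odd → even — ok.
ΔS = 0: S: 3/2 → 1/2 — fails.
ΔL = 0, ±1 (not L=0↔0): L: 0 → 2, ΔL = +2 — fails.
ΔJ = 0, ±1 (not J=0↔0): J: 3/2 → 3/2, ΔJ = +0 — ok.
Rule(s) violated: ΔS, ΔL.

forbidden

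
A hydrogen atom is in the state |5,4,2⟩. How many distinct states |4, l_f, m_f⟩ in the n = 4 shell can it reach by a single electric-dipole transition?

3

E1 requires Δl = ±1, so l_f ∈ {3, 5}; with 0 ≤ l_f ≤ n_f−1 = 3, the allowed l_f values are {3}.
For l_f = 3: m_f ∈ {m_i−1, m_i, m_i+1} ∩ [−3, 3] = {1, 2, 3} → 3 states.
Total: 3.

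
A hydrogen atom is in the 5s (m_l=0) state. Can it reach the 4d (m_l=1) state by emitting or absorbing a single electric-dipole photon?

Δl = 2 − 0 = +2; the E1 rule Δl = ±1 is ✗.
m_l: 0 → 1 (Δm_l = +1). |Δm_l| ≤ 1 ✓.
The transition is electric-dipole forbidden.

forbidden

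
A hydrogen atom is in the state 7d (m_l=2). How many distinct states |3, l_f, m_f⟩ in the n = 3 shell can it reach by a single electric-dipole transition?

E1 requires Δl = ±1, so l_f ∈ {1, 3}; with 0 ≤ l_f ≤ n_f−1 = 2, the allowed l_f values are {1}.
For l_f = 1: m_f ∈ {m_i−1, m_i, m_i+1} ∩ [−1, 1] = {1} → 1 state.
Total: 1.

1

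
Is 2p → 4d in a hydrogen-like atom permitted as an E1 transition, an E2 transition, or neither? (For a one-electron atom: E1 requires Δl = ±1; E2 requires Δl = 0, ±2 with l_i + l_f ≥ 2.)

Δl = 2 − 1 = +1; l_i + l_f = 3.
E1 (Δl = ±1): satisfied.
E2 (Δl = 0,±2, l_i+l_f ≥ 2): not satisfied.

E1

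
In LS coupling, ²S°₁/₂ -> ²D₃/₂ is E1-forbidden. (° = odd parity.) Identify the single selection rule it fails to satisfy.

the ΔL = 0, ±1 rule

ΔL = 0, ±1 (not L=0↔0): L: 0 → 2, ΔL = +2 — ✗.
Parity must change: odd → even — ✓.
ΔS = 0: S: 1/2 → 1/2 — ✓.
ΔJ = 0, ±1 (not J=0↔0): J: 1/2 → 3/2, ΔJ = +1 — ✓.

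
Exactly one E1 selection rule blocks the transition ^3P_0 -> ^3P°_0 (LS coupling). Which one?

Initial level: S=1, L=1, J=0, parity even. Final level: S=1, L=1, J=0, parity odd.
Parity must change: even → odd — passes.
ΔS = 0: S: 1 → 1 — passes.
ΔL = 0, ±1 (not L=0↔0): L: 1 → 1, ΔL = +0 — passes.
ΔJ = 0, ±1 (not J=0↔0): J: 0 → 0, ΔJ = +0 — fails.

the J=0 ↔ J=0 exclusion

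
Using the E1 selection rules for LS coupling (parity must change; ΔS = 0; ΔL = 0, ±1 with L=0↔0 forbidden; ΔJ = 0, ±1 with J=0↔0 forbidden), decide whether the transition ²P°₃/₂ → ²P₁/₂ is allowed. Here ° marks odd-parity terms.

allowed

Initial level: S=1/2, L=1, J=3/2, parity odd. Final level: S=1/2, L=1, J=1/2, parity even.
Parity must change: odd → even — ✓.
ΔS = 0: S: 1/2 → 1/2 — ✓.
ΔL = 0, ±1 (not L=0↔0): L: 1 → 1, ΔL = +0 — ✓.
ΔJ = 0, ±1 (not J=0↔0): J: 3/2 → 1/2, ΔJ = -1 — ✓.
All four E1 rules are satisfied.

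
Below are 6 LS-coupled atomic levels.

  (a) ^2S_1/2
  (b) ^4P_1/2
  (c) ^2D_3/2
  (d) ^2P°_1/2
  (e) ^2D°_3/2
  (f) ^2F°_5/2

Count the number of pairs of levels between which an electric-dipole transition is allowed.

(a)–(b): forbidden (parity, ΔS).
(a)–(c): forbidden (parity, ΔL).
(a)–(d): allowed.
(a)–(e): forbidden (ΔL).
(a)–(f): forbidden (ΔL, ΔJ).
(b)–(c): forbidden (parity, ΔS).
(b)–(d): forbidden (ΔS).
(b)–(e): forbidden (ΔS).
(b)–(f): forbidden (ΔS, ΔL, ΔJ).
(c)–(d): allowed.
(c)–(e): allowed.
(c)–(f): allowed.
(d)–(e): forbidden (parity).
(d)–(f): forbidden (parity, ΔL, ΔJ).
(e)–(f): forbidden (parity).
Allowed pairs: 4 of 15.

4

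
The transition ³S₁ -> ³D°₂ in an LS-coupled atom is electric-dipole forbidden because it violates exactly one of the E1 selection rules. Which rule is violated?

Parity must change: even → odd — ok.
ΔJ = 0, ±1 (not J=0↔0): J: 1 → 2, ΔJ = +1 — ok.
ΔL = 0, ±1 (not L=0↔0): L: 0 → 2, ΔL = +2 — fails.
ΔS = 0: S: 1 → 1 — ok.

the ΔL = 0, ±1 rule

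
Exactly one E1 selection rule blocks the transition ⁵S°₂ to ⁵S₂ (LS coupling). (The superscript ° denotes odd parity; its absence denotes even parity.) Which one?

Initial level: S=2, L=0, J=2, parity odd. Final level: S=2, L=0, J=2, parity even.
Parity must change: odd → even — satisfied.
ΔS = 0: S: 2 → 2 — satisfied.
ΔL = 0, ±1 (not L=0↔0): L: 0 → 0, ΔL = +0 — violated.
ΔJ = 0, ±1 (not J=0↔0): J: 2 → 2, ΔJ = +0 — satisfied.

the L=0 ↔ L=0 exclusion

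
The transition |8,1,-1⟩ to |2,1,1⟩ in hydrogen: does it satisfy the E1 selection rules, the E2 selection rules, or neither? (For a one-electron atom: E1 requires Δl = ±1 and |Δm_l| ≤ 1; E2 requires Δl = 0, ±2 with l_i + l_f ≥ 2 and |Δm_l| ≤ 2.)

E2

Δl = 1 − 1 = +0; l_i + l_f = 2.
Δm_l = +2.
E1 (Δl = ±1, |Δm_l| ≤ 1): not satisfied.
E2 (Δl = 0,±2, l_i+l_f ≥ 2, |Δm_l| ≤ 2): satisfied.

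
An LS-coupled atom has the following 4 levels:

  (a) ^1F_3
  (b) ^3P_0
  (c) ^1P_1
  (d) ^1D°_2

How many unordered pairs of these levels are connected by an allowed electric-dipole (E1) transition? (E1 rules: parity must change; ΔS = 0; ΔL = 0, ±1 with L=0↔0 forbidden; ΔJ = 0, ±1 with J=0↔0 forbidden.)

2

(a)–(b): forbidden (parity, ΔS, ΔL, ΔJ).
(a)–(c): forbidden (parity, ΔL, ΔJ).
(a)–(d): allowed.
(b)–(c): forbidden (parity, ΔS).
(b)–(d): forbidden (ΔS, ΔJ).
(c)–(d): allowed.
Allowed pairs: 2 of 6.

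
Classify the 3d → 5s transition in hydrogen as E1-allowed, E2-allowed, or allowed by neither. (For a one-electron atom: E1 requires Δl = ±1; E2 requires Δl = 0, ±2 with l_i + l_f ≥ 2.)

Δl = 0 − 2 = -2; l_i + l_f = 2.
E1 (Δl = ±1): not satisfied.
E2 (Δl = 0,±2, l_i+l_f ≥ 2): satisfied.

E2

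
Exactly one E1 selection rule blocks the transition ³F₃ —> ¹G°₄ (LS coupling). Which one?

the ΔS = 0 rule

Reading off the term symbols: S 1→0, L 3→4, J 3→4, parity even→odd.
Parity must change: even → odd — ok.
ΔL = 0, ±1 (not L=0↔0): L: 3 → 4, ΔL = +1 — ok.
ΔJ = 0, ±1 (not J=0↔0): J: 3 → 4, ΔJ = +1 — ok.
ΔS = 0: S: 1 → 0 — fails.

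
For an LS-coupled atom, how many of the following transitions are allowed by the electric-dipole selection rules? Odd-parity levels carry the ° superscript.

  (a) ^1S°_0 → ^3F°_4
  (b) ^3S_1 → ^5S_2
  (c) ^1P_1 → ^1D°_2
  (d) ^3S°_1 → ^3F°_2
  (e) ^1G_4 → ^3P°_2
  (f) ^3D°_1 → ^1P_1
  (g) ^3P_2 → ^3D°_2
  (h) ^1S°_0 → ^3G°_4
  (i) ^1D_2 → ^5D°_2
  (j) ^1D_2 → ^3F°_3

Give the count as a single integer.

2

(a) forbidden (parity, ΔS, ΔL, ΔJ fail)
(b) forbidden (parity, ΔS, ΔL fail)
(c) allowed
(d) forbidden (parity, ΔL fail)
(e) forbidden (ΔS, ΔL, ΔJ fail)
(f) forbidden (ΔS fails)
(g) allowed
(h) forbidden (parity, ΔS, ΔL, ΔJ fail)
(i) forbidden (ΔS fails)
(j) forbidden (ΔS fails)
Total allowed: 2 of 10.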